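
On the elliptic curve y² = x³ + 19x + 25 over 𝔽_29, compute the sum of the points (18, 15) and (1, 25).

(26, 17)

(18, 15) + (1, 25). λ = (25 - 15)/(1 - 18) ≡ 10/12 mod 29. 12⁻¹ ≡ 17 (mod 29) since 12·17 = 204 ≡ 1, so λ ≡ 25.
  x = λ² - 18 - 1 = 625 - 19 ≡ 26; y = λ·(18 - 26) - 15 ≡ 17. → (26, 17)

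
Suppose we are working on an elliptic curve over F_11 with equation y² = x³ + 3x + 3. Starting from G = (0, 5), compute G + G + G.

Repeated addition: build up to 3G.
2G: tangent at (0, 5): λ = (3·0² + 3)/(2·5) ≡ 3/10. 10⁻¹ ≡ 10 (mod 11), so λ ≡ 3·10 ≡ 8.
  x = λ² - 0 - 0 = 64 - 0 ≡ 9; y = λ·(0 - 9) - 5 ≡ 0. → (9, 0)
3G: (9, 0) + (0, 5). λ = (5 - 0)/(0 - 9) ≡ 5/2 mod 11. 2⁻¹ ≡ 6 (mod 11) since 2·6 = 12 ≡ 1, so λ ≡ 8.
  x = λ² - 9 - 0 = 64 - 9 ≡ 0; y = λ·(9 - 0) - 0 ≡ 6. → (0, 6)

(0, 6)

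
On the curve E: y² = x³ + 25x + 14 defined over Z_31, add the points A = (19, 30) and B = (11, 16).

(19, 30) + (11, 16). λ = (16 - 30)/(11 - 19) ≡ 17/23 mod 31. 23⁻¹ ≡ 27 (mod 31) since 23·27 = 621 ≡ 1, so λ ≡ 25.
  x = λ² - 19 - 11 = 625 - 30 ≡ 6; y = λ·(19 - 6) - 30 ≡ 16. → (6, 16)

(6, 16)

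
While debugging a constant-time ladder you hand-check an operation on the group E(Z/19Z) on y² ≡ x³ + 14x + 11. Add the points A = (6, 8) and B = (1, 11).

(4, 6)

(6, 8) + (1, 11). λ = (11 - 8)/(1 - 6) ≡ 3/14 mod 19. 14⁻¹ ≡ 15 (mod 19) since 14·15 = 210 ≡ 1, so λ ≡ 7.
  x = λ² - 6 - 1 = 49 - 7 ≡ 4; y = λ·(6 - 4) - 8 ≡ 6. → (4, 6)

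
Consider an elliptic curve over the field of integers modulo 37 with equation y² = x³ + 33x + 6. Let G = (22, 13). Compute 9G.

(34, 18)

Repeated addition: build up to 9G.
2G: tangent at (22, 13): λ = (3·22² + 33)/(2·13) ≡ 5/26. 26⁻¹ ≡ 10 (mod 37) since 26·10 = 260 ≡ 1, so λ ≡ 5·10 ≡ 13.
  x = λ² - 22 - 22 = 169 - 44 ≡ 14; y = λ·(22 - 14) - 13 ≡ 17. → (14, 17)
3G: (14, 17) + (22, 13). λ = (13 - 17)/(22 - 14) ≡ 33/8 mod 37. 8⁻¹ ≡ 14 (mod 37), so λ ≡ 18.
  x = λ² - 14 - 22 = 324 - 36 ≡ 29; y = λ·(14 - 29) - 17 ≡ 9. → (29, 9)
4G: (29, 9) + (22, 13). λ = (13 - 9)/(22 - 29) ≡ 4/30 mod 37. 30⁻¹ ≡ 21 (mod 37) since 30·21 = 630 ≡ 1, so λ ≡ 10.
  x = λ² - 29 - 22 = 100 - 51 ≡ 12; y = λ·(29 - 12) - 9 ≡ 13. → (12, 13)
5G: (12, 13) + (22, 13). λ = (13 - 13)/(22 - 12) ≡ 0/10 mod 37. 10⁻¹ ≡ 26 (mod 37) since 10·26 = 260 ≡ 1, so λ ≡ 0.
  x = λ² - 12 - 22 = 0 - 34 ≡ 3; y = λ·(12 - 3) - 13 ≡ 24. → (3, 24)
6G: (3, 24) + (22, 13). λ = (13 - 24)/(22 - 3) ≡ 26/19 mod 37. 19⁻¹ ≡ 2 (mod 37), so λ ≡ 15.
  x = λ² - 3 - 22 = 225 - 25 ≡ 15; y = λ·(3 - 15) - 24 ≡ 18. → (15, 18)
7G: (15, 18) + (22, 13). λ = (13 - 18)/(22 - 15) ≡ 32/7 mod 37. 7⁻¹ ≡ 16 (mod 37), so λ ≡ 31.
  x = λ² - 15 - 22 = 961 - 37 ≡ 36; y = λ·(15 - 36) - 18 ≡ 34. → (36, 34)
8G: (36, 34) + (22, 13). λ = (13 - 34)/(22 - 36) ≡ 16/23 mod 37. 23⁻¹ ≡ 29 (mod 37), so λ ≡ 20.
  x = λ² - 36 - 22 = 400 - 58 ≡ 9; y = λ·(36 - 9) - 34 ≡ 25. → (9, 25)
9G: (9, 25) + (22, 13). λ = (13 - 25)/(22 - 9) ≡ 25/13 mod 37. 13⁻¹ ≡ 20 (mod 37), so λ ≡ 19.
  x = λ² - 9 - 22 = 361 - 31 ≡ 34; y = λ·(9 - 34) - 25 ≡ 18. → (34, 18)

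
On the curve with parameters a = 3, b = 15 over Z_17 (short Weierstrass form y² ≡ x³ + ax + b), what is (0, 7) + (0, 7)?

(1, 11)

tangent at (0, 7): λ = (3·0² + 3)/(2·7) ≡ 3/14. 14⁻¹ ≡ 11 (mod 17) since 14·11 = 154 ≡ 1, so λ ≡ 3·11 ≡ 16.
  x = λ² - 0 - 0 = 256 - 0 ≡ 1; y = λ·(0 - 1) - 7 ≡ 11. → (1, 11)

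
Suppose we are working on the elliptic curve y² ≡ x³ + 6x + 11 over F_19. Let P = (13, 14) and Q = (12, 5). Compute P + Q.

(13, 14) + (12, 5). λ = (5 - 14)/(12 - 13) ≡ 10/18 mod 19. 18⁻¹ ≡ 18 (mod 19), so λ ≡ 9.
  x = λ² - 13 - 12 = 81 - 25 ≡ 18; y = λ·(13 - 18) - 14 ≡ 17. → (18, 17)

(18, 17)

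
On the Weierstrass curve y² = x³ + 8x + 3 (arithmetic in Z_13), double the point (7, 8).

tangent at (7, 8): λ = (3·7² + 8)/(2·8) ≡ 12/3. 3⁻¹ ≡ 9 (mod 13), so λ ≡ 12·9 ≡ 4.
  x = λ² - 7 - 7 = 16 - 14 ≡ 2; y = λ·(7 - 2) - 8 ≡ 12. → (2, 12)

(2, 12)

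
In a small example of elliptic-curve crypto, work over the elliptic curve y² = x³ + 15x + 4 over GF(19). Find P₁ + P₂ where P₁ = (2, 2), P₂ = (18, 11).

(8, 16)

(2, 2) + (18, 11). λ = (11 - 2)/(18 - 2) ≡ 9/16 mod 19. 16⁻¹ ≡ 6 (mod 19), so λ ≡ 16.
  x = λ² - 2 - 18 = 256 - 20 ≡ 8; y = λ·(2 - 8) - 2 ≡ 16. → (8, 16)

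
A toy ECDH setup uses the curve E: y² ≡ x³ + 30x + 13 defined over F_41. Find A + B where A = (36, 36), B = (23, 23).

(24, 17)

(36, 36) + (23, 23). λ = (23 - 36)/(23 - 36) ≡ 28/28 mod 41. 28⁻¹ ≡ 22 (mod 41), so λ ≡ 1.
  x = λ² - 36 - 23 = 1 - 59 ≡ 24; y = λ·(36 - 24) - 36 ≡ 17. → (24, 17)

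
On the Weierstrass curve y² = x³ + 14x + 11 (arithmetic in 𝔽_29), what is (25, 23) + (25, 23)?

(21, 24)

tangent at (25, 23): λ = (3·25² + 14)/(2·23) ≡ 4/17. 17⁻¹ ≡ 12 (mod 29), so λ ≡ 4·12 ≡ 19.
  x = λ² - 25 - 25 = 361 - 50 ≡ 21; y = λ·(25 - 21) - 23 ≡ 24. → (21, 24)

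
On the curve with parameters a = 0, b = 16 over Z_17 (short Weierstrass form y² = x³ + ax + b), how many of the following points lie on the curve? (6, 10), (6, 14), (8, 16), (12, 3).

(6, 10): 10² ≡ 15, rhs ≡ 11 → off.
(6, 14): 14² ≡ 9, rhs ≡ 11 → off.
(8, 16): 16² ≡ 1, rhs ≡ 1 → on.
(12, 3): 3² ≡ 9, rhs ≡ 10 → off.

1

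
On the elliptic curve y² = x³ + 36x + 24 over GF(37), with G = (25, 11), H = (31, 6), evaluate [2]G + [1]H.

First 2G:
Repeated addition: build up to 2G.
2G: tangent at (25, 11): λ = (3·25² + 36)/(2·11) ≡ 24/22. 22⁻¹ ≡ 32 (mod 37) since 22·32 = 704 ≡ 1, so λ ≡ 24·32 ≡ 28.
  x = λ² - 25 - 25 = 784 - 50 ≡ 31; y = λ·(25 - 31) - 11 ≡ 6. → (31, 6)
2G = (31, 6).
Finally 2G + H:
tangent at (31, 6): λ = (3·31² + 36)/(2·6) ≡ 33/12. 12⁻¹ ≡ 34 (mod 37) since 12·34 = 408 ≡ 1, so λ ≡ 33·34 ≡ 12.
  x = λ² - 31 - 31 = 144 - 62 ≡ 8; y = λ·(31 - 8) - 6 ≡ 11. → (8, 11)

(8, 11)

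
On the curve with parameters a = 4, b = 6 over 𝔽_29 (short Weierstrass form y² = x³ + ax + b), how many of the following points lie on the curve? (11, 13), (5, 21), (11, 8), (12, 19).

2

(11, 13): 13² ≡ 24, rhs ≡ 18 → off.
(5, 21): 21² ≡ 6, rhs ≡ 6 → on.
(11, 8): 8² ≡ 6, rhs ≡ 18 → off.
(12, 19): 19² ≡ 13, rhs ≡ 13 → on.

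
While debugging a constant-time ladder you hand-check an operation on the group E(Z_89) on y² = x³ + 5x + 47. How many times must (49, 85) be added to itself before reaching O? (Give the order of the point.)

2P: tangent at (49, 85): λ = (3·49² + 5)/(2·85) ≡ 88/81. 81⁻¹ ≡ 11 (mod 89), so λ ≡ 88·11 ≡ 78.
  x = λ² - 49 - 49 = 6084 - 98 ≡ 23; y = λ·(49 - 23) - 85 ≡ 74. → (23, 74)
3P: (23, 74) + (49, 85). λ = (85 - 74)/(49 - 23) ≡ 11/26 mod 89. 26⁻¹ ≡ 24 (mod 89), so λ ≡ 86.
  x = λ² - 23 - 49 = 7396 - 72 ≡ 26; y = λ·(23 - 26) - 74 ≡ 24. → (26, 24)
4P: (26, 24) + (49, 85). λ = (85 - 24)/(49 - 26) ≡ 61/23 mod 89. 23⁻¹ ≡ 31 (mod 89), so λ ≡ 22.
  x = λ² - 26 - 49 = 484 - 75 ≡ 53; y = λ·(26 - 53) - 24 ≡ 5. → (53, 5)
5P: (53, 5) + (49, 85). λ = (85 - 5)/(49 - 53) ≡ 80/85 mod 89. 85⁻¹ ≡ 22 (mod 89) since 85·22 = 1870 ≡ 1, so λ ≡ 69.
  x = λ² - 53 - 49 = 4761 - 102 ≡ 31; y = λ·(53 - 31) - 5 ≡ 0. → (31, 0)
6P: (31, 0) + (49, 85). λ = (85 - 0)/(49 - 31) ≡ 85/18 mod 89. 18⁻¹ ≡ 5 (mod 89), so λ ≡ 69.
  x = λ² - 31 - 49 = 4761 - 80 ≡ 53; y = λ·(31 - 53) - 0 ≡ 84. → (53, 84)
7P: (53, 84) + (49, 85). λ = (85 - 84)/(49 - 53) ≡ 1/85 mod 89. 85⁻¹ ≡ 22 (mod 89), so λ ≡ 22.
  x = λ² - 53 - 49 = 484 - 102 ≡ 26; y = λ·(53 - 26) - 84 ≡ 65. → (26, 65)
8P: (26, 65) + (49, 85). λ = (85 - 65)/(49 - 26) ≡ 20/23 mod 89. 23⁻¹ ≡ 31 (mod 89) since 23·31 = 713 ≡ 1, so λ ≡ 86.
  x = λ² - 26 - 49 = 7396 - 75 ≡ 23; y = λ·(26 - 23) - 65 ≡ 15. → (23, 15)
9P: (23, 15) + (49, 85). λ = (85 - 15)/(49 - 23) ≡ 70/26 mod 89. 26⁻¹ ≡ 24 (mod 89) since 26·24 = 624 ≡ 1, so λ ≡ 78.
  x = λ² - 23 - 49 = 6084 - 72 ≡ 49; y = λ·(23 - 49) - 15 ≡ 4. → (49, 4)
10P: (49, 4) + (49, 85): same x and y₁ ≡ -y₂, so the sum is O.
10P = O, so the order is 10.

10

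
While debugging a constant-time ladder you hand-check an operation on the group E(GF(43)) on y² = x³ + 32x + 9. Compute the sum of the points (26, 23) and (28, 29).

(26, 23) + (28, 29). λ = (29 - 23)/(28 - 26) ≡ 6/2 mod 43. 2⁻¹ ≡ 22 (mod 43), so λ ≡ 3.
  x = λ² - 26 - 28 = 9 - 54 ≡ 41; y = λ·(26 - 41) - 23 ≡ 18. → (41, 18)

(41, 18)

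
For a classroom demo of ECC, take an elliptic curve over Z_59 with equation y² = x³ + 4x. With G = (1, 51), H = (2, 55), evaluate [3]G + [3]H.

(14, 33)

First 3G:
Repeated addition: build up to 3G.
2G: tangent at (1, 51): λ = (3·1² + 4)/(2·51) ≡ 7/43. 43⁻¹ ≡ 11 (mod 59), so λ ≡ 7·11 ≡ 18.
  x = λ² - 1 - 1 = 324 - 2 ≡ 27; y = λ·(1 - 27) - 51 ≡ 12. → (27, 12)
3G: (27, 12) + (1, 51). λ = (51 - 12)/(1 - 27) ≡ 39/33 mod 59. 33⁻¹ ≡ 34 (mod 59) since 33·34 = 1122 ≡ 1, so λ ≡ 28.
  x = λ² - 27 - 1 = 784 - 28 ≡ 48; y = λ·(27 - 48) - 12 ≡ 49. → (48, 49)
3G = (48, 49).
Next 3H:
Repeated addition: build up to 3H.
2H: tangent at (2, 55): λ = (3·2² + 4)/(2·55) ≡ 16/51. 51⁻¹ ≡ 22 (mod 59), so λ ≡ 16·22 ≡ 57.
  x = λ² - 2 - 2 = 3249 - 4 ≡ 0; y = λ·(2 - 0) - 55 ≡ 0. → (0, 0)
3H: (0, 0) + (2, 55). λ = (55 - 0)/(2 - 0) ≡ 55/2 mod 59. 2⁻¹ ≡ 30 (mod 59), so λ ≡ 57.
  x = λ² - 0 - 2 = 3249 - 2 ≡ 2; y = λ·(0 - 2) - 0 ≡ 4. → (2, 4)
3H = (2, 4).
Finally 3G + 3H:
(48, 49) + (2, 4). λ = (4 - 49)/(2 - 48) ≡ 14/13 mod 59. 13⁻¹ ≡ 50 (mod 59), so λ ≡ 51.
  x = λ² - 48 - 2 = 2601 - 50 ≡ 14; y = λ·(48 - 14) - 49 ≡ 33. → (14, 33)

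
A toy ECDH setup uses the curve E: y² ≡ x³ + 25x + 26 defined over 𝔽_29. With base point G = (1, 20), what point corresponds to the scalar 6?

(19, 9)

Double-and-add on 6 = (110)₂. Start with G = (1, 20) for the leading 1-bit.
double: tangent at (1, 20): λ = (3·1² + 25)/(2·20) ≡ 28/11. 11⁻¹ ≡ 8 (mod 29), so λ ≡ 28·8 ≡ 21.
  x = λ² - 1 - 1 = 441 - 2 ≡ 4; y = λ·(1 - 4) - 20 ≡ 4. → (4, 4)
add G: (4, 4) + (1, 20). λ = (20 - 4)/(1 - 4) ≡ 16/26 mod 29. 26⁻¹ ≡ 19 (mod 29), so λ ≡ 14.
  x = λ² - 4 - 1 = 196 - 5 ≡ 17; y = λ·(4 - 17) - 4 ≡ 17. → (17, 17)
double: tangent at (17, 17): λ = (3·17² + 25)/(2·17) ≡ 22/5. 5⁻¹ ≡ 6 (mod 29) since 5·6 = 30 ≡ 1, so λ ≡ 22·6 ≡ 16.
  x = λ² - 17 - 17 = 256 - 34 ≡ 19; y = λ·(17 - 19) - 17 ≡ 9. → (19, 9)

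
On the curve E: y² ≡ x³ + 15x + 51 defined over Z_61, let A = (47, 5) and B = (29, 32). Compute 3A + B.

(52, 23)

First 3A:
Repeated addition: build up to 3A.
2A: tangent at (47, 5): λ = (3·47² + 15)/(2·5) ≡ 54/10. 10⁻¹ ≡ 55 (mod 61), so λ ≡ 54·55 ≡ 42.
  x = λ² - 47 - 47 = 1764 - 94 ≡ 23; y = λ·(47 - 23) - 5 ≡ 27. → (23, 27)
3A: (23, 27) + (47, 5). λ = (5 - 27)/(47 - 23) ≡ 39/24 mod 61. 24⁻¹ ≡ 28 (mod 61), so λ ≡ 55.
  x = λ² - 23 - 47 = 3025 - 70 ≡ 27; y = λ·(23 - 27) - 27 ≡ 58. → (27, 58)
3A = (27, 58).
Finally 3A + B:
(27, 58) + (29, 32). λ = (32 - 58)/(29 - 27) ≡ 35/2 mod 61. 2⁻¹ ≡ 31 (mod 61) since 2·31 = 62 ≡ 1, so λ ≡ 48.
  x = λ² - 27 - 29 = 2304 - 56 ≡ 52; y = λ·(27 - 52) - 58 ≡ 23. → (52, 23)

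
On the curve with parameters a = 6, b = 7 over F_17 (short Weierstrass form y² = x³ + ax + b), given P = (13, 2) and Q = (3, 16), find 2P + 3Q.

(15, 15)

First 2P:
Repeated addition: build up to 2P.
2P: tangent at (13, 2): λ = (3·13² + 6)/(2·2) ≡ 3/4. 4⁻¹ ≡ 13 (mod 17), so λ ≡ 3·13 ≡ 5.
  x = λ² - 13 - 13 = 25 - 26 ≡ 16; y = λ·(13 - 16) - 2 ≡ 0. → (16, 0)
2P = (16, 0).
Next 3Q:
Repeated addition: build up to 3Q.
2Q: tangent at (3, 16): λ = (3·3² + 6)/(2·16) ≡ 16/15. 15⁻¹ ≡ 8 (mod 17), so λ ≡ 16·8 ≡ 9.
  x = λ² - 3 - 3 = 81 - 6 ≡ 7; y = λ·(3 - 7) - 16 ≡ 16. → (7, 16)
3Q: (7, 16) + (3, 16). λ = (16 - 16)/(3 - 7) ≡ 0/13 mod 17. 13⁻¹ ≡ 4 (mod 17) since 13·4 = 52 ≡ 1, so λ ≡ 0.
  x = λ² - 7 - 3 = 0 - 10 ≡ 7; y = λ·(7 - 7) - 16 ≡ 1. → (7, 1)
3Q = (7, 1).
Finally 2P + 3Q:
(16, 0) + (7, 1). λ = (1 - 0)/(7 - 16) ≡ 1/8 mod 17. 8⁻¹ ≡ 15 (mod 17) since 8·15 = 120 ≡ 1, so λ ≡ 15.
  x = λ² - 16 - 7 = 225 - 23 ≡ 15; y = λ·(16 - 15) - 0 ≡ 15. → (15, 15)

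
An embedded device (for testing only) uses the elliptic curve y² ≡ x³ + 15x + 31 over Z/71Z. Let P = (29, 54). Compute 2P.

(15, 62)

tangent at (29, 54): λ = (3·29² + 15)/(2·54) ≡ 53/37. 37⁻¹ ≡ 48 (mod 71) since 37·48 = 1776 ≡ 1, so λ ≡ 53·48 ≡ 59.
  x = λ² - 29 - 29 = 3481 - 58 ≡ 15; y = λ·(29 - 15) - 54 ≡ 62. → (15, 62)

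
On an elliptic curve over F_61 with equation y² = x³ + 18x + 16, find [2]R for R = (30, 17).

(2, 11)

tangent at (30, 17): λ = (3·30² + 18)/(2·17) ≡ 34/34. 34⁻¹ ≡ 9 (mod 61), so λ ≡ 34·9 ≡ 1.
  x = λ² - 30 - 30 = 1 - 60 ≡ 2; y = λ·(30 - 2) - 17 ≡ 11. → (2, 11)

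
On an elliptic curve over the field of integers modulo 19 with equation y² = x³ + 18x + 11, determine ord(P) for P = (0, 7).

2P: tangent at (0, 7): λ = (3·0² + 18)/(2·7) ≡ 18/14. 14⁻¹ ≡ 15 (mod 19), so λ ≡ 18·15 ≡ 4.
  x = λ² - 0 - 0 = 16 - 0 ≡ 16; y = λ·(0 - 16) - 7 ≡ 5. → (16, 5)
3P: (16, 5) + (0, 7). λ = (7 - 5)/(0 - 16) ≡ 2/3 mod 19. 3⁻¹ ≡ 13 (mod 19), so λ ≡ 7.
  x = λ² - 16 - 0 = 49 - 16 ≡ 14; y = λ·(16 - 14) - 5 ≡ 9. → (14, 9)
4P: (14, 9) + (0, 7). λ = (7 - 9)/(0 - 14) ≡ 17/5 mod 19. 5⁻¹ ≡ 4 (mod 19) since 5·4 = 20 ≡ 1, so λ ≡ 11.
  x = λ² - 14 - 0 = 121 - 14 ≡ 12; y = λ·(14 - 12) - 9 ≡ 13. → (12, 13)
5P: (12, 13) + (0, 7). λ = (7 - 13)/(0 - 12) ≡ 13/7 mod 19. 7⁻¹ ≡ 11 (mod 19), so λ ≡ 10.
  x = λ² - 12 - 0 = 100 - 12 ≡ 12; y = λ·(12 - 12) - 13 ≡ 6. → (12, 6)
6P: (12, 6) + (0, 7). λ = (7 - 6)/(0 - 12) ≡ 1/7 mod 19. 7⁻¹ ≡ 11 (mod 19) since 7·11 = 77 ≡ 1, so λ ≡ 11.
  x = λ² - 12 - 0 = 121 - 12 ≡ 14; y = λ·(12 - 14) - 6 ≡ 10. → (14, 10)
7P: (14, 10) + (0, 7). λ = (7 - 10)/(0 - 14) ≡ 16/5 mod 19. 5⁻¹ ≡ 4 (mod 19) since 5·4 = 20 ≡ 1, so λ ≡ 7.
  x = λ² - 14 - 0 = 49 - 14 ≡ 16; y = λ·(14 - 16) - 10 ≡ 14. → (16, 14)
8P: (16, 14) + (0, 7). λ = (7 - 14)/(0 - 16) ≡ 12/3 mod 19. 3⁻¹ ≡ 13 (mod 19), so λ ≡ 4.
  x = λ² - 16 - 0 = 16 - 16 ≡ 0; y = λ·(16 - 0) - 14 ≡ 12. → (0, 12)
9P: (0, 12) + (0, 7): same x and y₁ ≡ -y₂, so the sum is ∞.
9P = ∞, so the order is 9.

9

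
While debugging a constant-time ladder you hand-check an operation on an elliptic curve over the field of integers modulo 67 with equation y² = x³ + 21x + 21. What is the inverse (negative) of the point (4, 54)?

(4, 13)

-(4, 54) = (4, -54 mod 67) = (4, 13).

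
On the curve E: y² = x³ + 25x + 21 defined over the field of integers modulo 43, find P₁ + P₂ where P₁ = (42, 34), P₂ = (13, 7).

(13, 36)

(42, 34) + (13, 7). λ = (7 - 34)/(13 - 42) ≡ 16/14 mod 43. 14⁻¹ ≡ 40 (mod 43) since 14·40 = 560 ≡ 1, so λ ≡ 38.
  x = λ² - 42 - 13 = 1444 - 55 ≡ 13; y = λ·(42 - 13) - 34 ≡ 36. → (13, 36)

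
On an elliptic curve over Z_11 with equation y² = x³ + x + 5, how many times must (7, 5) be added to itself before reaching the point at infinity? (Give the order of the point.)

11

2P: tangent at (7, 5): λ = (3·7² + 1)/(2·5) ≡ 5/10. 10⁻¹ ≡ 10 (mod 11) since 10·10 = 100 ≡ 1, so λ ≡ 5·10 ≡ 6.
  x = λ² - 7 - 7 = 36 - 14 ≡ 0; y = λ·(7 - 0) - 5 ≡ 4. → (0, 4)
3P: (0, 4) + (7, 5). λ = (5 - 4)/(7 - 0) ≡ 1/7 mod 11. 7⁻¹ ≡ 8 (mod 11), so λ ≡ 8.
  x = λ² - 0 - 7 = 64 - 7 ≡ 2; y = λ·(0 - 2) - 4 ≡ 2. → (2, 2)
4P: (2, 2) + (7, 5). λ = (5 - 2)/(7 - 2) ≡ 3/5 mod 11. 5⁻¹ ≡ 9 (mod 11), so λ ≡ 5.
  x = λ² - 2 - 7 = 25 - 9 ≡ 5; y = λ·(2 - 5) - 2 ≡ 5. → (5, 5)
5P: (5, 5) + (7, 5). λ = (5 - 5)/(7 - 5) ≡ 0/2 mod 11. 2⁻¹ ≡ 6 (mod 11), so λ ≡ 0.
  x = λ² - 5 - 7 = 0 - 12 ≡ 10; y = λ·(5 - 10) - 5 ≡ 6. → (10, 6)
6P: (10, 6) + (7, 5). λ = (5 - 6)/(7 - 10) ≡ 10/8 mod 11. 8⁻¹ ≡ 7 (mod 11), so λ ≡ 4.
  x = λ² - 10 - 7 = 16 - 17 ≡ 10; y = λ·(10 - 10) - 6 ≡ 5. → (10, 5)
7P: (10, 5) + (7, 5). λ = (5 - 5)/(7 - 10) ≡ 0/8 mod 11. 8⁻¹ ≡ 7 (mod 11) since 8·7 = 56 ≡ 1, so λ ≡ 0.
  x = λ² - 10 - 7 = 0 - 17 ≡ 5; y = λ·(10 - 5) - 5 ≡ 6. → (5, 6)
8P: (5, 6) + (7, 5). λ = (5 - 6)/(7 - 5) ≡ 10/2 mod 11. 2⁻¹ ≡ 6 (mod 11) since 2·6 = 12 ≡ 1, so λ ≡ 5.
  x = λ² - 5 - 7 = 25 - 12 ≡ 2; y = λ·(5 - 2) - 6 ≡ 9. → (2, 9)
9P: (2, 9) + (7, 5). λ = (5 - 9)/(7 - 2) ≡ 7/5 mod 11. 5⁻¹ ≡ 9 (mod 11), so λ ≡ 8.
  x = λ² - 2 - 7 = 64 - 9 ≡ 0; y = λ·(2 - 0) - 9 ≡ 7. → (0, 7)
10P: (0, 7) + (7, 5). λ = (5 - 7)/(7 - 0) ≡ 9/7 mod 11. 7⁻¹ ≡ 8 (mod 11), so λ ≡ 6.
  x = λ² - 0 - 7 = 36 - 7 ≡ 7; y = λ·(0 - 7) - 7 ≡ 6. → (7, 6)
11P: (7, 6) + (7, 5): same x and y₁ ≡ -y₂, so the sum is the point at infinity.
11P = the point at infinity, so the order is 11.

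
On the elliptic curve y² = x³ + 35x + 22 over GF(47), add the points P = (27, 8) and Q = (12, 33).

(16, 5)

(27, 8) + (12, 33). λ = (33 - 8)/(12 - 27) ≡ 25/32 mod 47. 32⁻¹ ≡ 25 (mod 47) since 32·25 = 800 ≡ 1, so λ ≡ 14.
  x = λ² - 27 - 12 = 196 - 39 ≡ 16; y = λ·(27 - 16) - 8 ≡ 5. → (16, 5)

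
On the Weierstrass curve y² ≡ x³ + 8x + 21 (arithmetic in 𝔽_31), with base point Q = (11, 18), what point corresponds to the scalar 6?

Double-and-add on 6 = (110)₂. Start with Q = (11, 18) for the leading 1-bit.
double: tangent at (11, 18): λ = (3·11² + 8)/(2·18) ≡ 30/5. 5⁻¹ ≡ 25 (mod 31), so λ ≡ 30·25 ≡ 6.
  x = λ² - 11 - 11 = 36 - 22 ≡ 14; y = λ·(11 - 14) - 18 ≡ 26. → (14, 26)
add Q: (14, 26) + (11, 18). λ = (18 - 26)/(11 - 14) ≡ 23/28 mod 31. 28⁻¹ ≡ 10 (mod 31), so λ ≡ 13.
  x = λ² - 14 - 11 = 169 - 25 ≡ 20; y = λ·(14 - 20) - 26 ≡ 20. → (20, 20)
double: tangent at (20, 20): λ = (3·20² + 8)/(2·20) ≡ 30/9. 9⁻¹ ≡ 7 (mod 31), so λ ≡ 30·7 ≡ 24.
  x = λ² - 20 - 20 = 576 - 40 ≡ 9; y = λ·(20 - 9) - 20 ≡ 27. → (9, 27)

(9, 27)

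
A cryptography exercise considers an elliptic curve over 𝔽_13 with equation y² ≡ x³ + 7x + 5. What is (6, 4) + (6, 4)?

(10, 10)

tangent at (6, 4): λ = (3·6² + 7)/(2·4) ≡ 11/8. 8⁻¹ ≡ 5 (mod 13) since 8·5 = 40 ≡ 1, so λ ≡ 11·5 ≡ 3.
  x = λ² - 6 - 6 = 9 - 12 ≡ 10; y = λ·(6 - 10) - 4 ≡ 10. → (10, 10)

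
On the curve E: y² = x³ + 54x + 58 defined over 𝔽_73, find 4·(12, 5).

(72, 52)

Write Q = (12, 5).
Repeated addition: build up to 4Q.
2Q: tangent at (12, 5): λ = (3·12² + 54)/(2·5) ≡ 48/10. 10⁻¹ ≡ 22 (mod 73), so λ ≡ 48·22 ≡ 34.
  x = λ² - 12 - 12 = 1156 - 24 ≡ 37; y = λ·(12 - 37) - 5 ≡ 21. → (37, 21)
3Q: (37, 21) + (12, 5). λ = (5 - 21)/(12 - 37) ≡ 57/48 mod 73. 48⁻¹ ≡ 35 (mod 73) since 48·35 = 1680 ≡ 1, so λ ≡ 24.
  x = λ² - 37 - 12 = 576 - 49 ≡ 16; y = λ·(37 - 16) - 21 ≡ 45. → (16, 45)
4Q: (16, 45) + (12, 5). λ = (5 - 45)/(12 - 16) ≡ 33/69 mod 73. 69⁻¹ ≡ 18 (mod 73), so λ ≡ 10.
  x = λ² - 16 - 12 = 100 - 28 ≡ 72; y = λ·(16 - 72) - 45 ≡ 52. → (72, 52)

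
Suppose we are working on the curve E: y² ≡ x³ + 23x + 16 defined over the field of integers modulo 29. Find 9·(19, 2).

(21, 4)

Write Q = (19, 2).
Double-and-add on 9 = (1001)₂. Start with Q = (19, 2) for the leading 1-bit.
double: tangent at (19, 2): λ = (3·19² + 23)/(2·2) ≡ 4/4. 4⁻¹ ≡ 22 (mod 29), so λ ≡ 4·22 ≡ 1.
  x = λ² - 19 - 19 = 1 - 38 ≡ 21; y = λ·(19 - 21) - 2 ≡ 25. → (21, 25)
double: tangent at (21, 25): λ = (3·21² + 23)/(2·25) ≡ 12/21. 21⁻¹ ≡ 18 (mod 29), so λ ≡ 12·18 ≡ 13.
  x = λ² - 21 - 21 = 169 - 42 ≡ 11; y = λ·(21 - 11) - 25 ≡ 18. → (11, 18)
double: tangent at (11, 18): λ = (3·11² + 23)/(2·18) ≡ 9/7. 7⁻¹ ≡ 25 (mod 29), so λ ≡ 9·25 ≡ 22.
  x = λ² - 11 - 11 = 484 - 22 ≡ 27; y = λ·(11 - 27) - 18 ≡ 7. → (27, 7)
add Q: (27, 7) + (19, 2). λ = (2 - 7)/(19 - 27) ≡ 24/21 mod 29. 21⁻¹ ≡ 18 (mod 29) since 21·18 = 378 ≡ 1, so λ ≡ 26.
  x = λ² - 27 - 19 = 676 - 46 ≡ 21; y = λ·(27 - 21) - 7 ≡ 4. → (21, 4)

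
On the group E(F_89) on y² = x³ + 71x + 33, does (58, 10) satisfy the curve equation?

y² = 10² ≡ 11; x³ + 71x + 33 = 199263 ≡ 81 (mod 89). 11 ≠ 81.

no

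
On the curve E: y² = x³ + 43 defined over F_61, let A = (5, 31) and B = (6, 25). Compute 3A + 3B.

First 3A:
Repeated addition: build up to 3A.
2A: tangent at (5, 31): λ = (3·5² + 0)/(2·31) ≡ 14/1. 1⁻¹ ≡ 1 (mod 61), so λ ≡ 14·1 ≡ 14.
  x = λ² - 5 - 5 = 196 - 10 ≡ 3; y = λ·(5 - 3) - 31 ≡ 58. → (3, 58)
3A: (3, 58) + (5, 31). λ = (31 - 58)/(5 - 3) ≡ 34/2 mod 61. 2⁻¹ ≡ 31 (mod 61), so λ ≡ 17.
  x = λ² - 3 - 5 = 289 - 8 ≡ 37; y = λ·(3 - 37) - 58 ≡ 35. → (37, 35)
3A = (37, 35).
Next 3B:
Repeated addition: build up to 3B.
2B: tangent at (6, 25): λ = (3·6² + 0)/(2·25) ≡ 47/50. 50⁻¹ ≡ 11 (mod 61), so λ ≡ 47·11 ≡ 29.
  x = λ² - 6 - 6 = 841 - 12 ≡ 36; y = λ·(6 - 36) - 25 ≡ 20. → (36, 20)
3B: (36, 20) + (6, 25). λ = (25 - 20)/(6 - 36) ≡ 5/31 mod 61. 31⁻¹ ≡ 2 (mod 61) since 31·2 = 62 ≡ 1, so λ ≡ 10.
  x = λ² - 36 - 6 = 100 - 42 ≡ 58; y = λ·(36 - 58) - 20 ≡ 4. → (58, 4)
3B = (58, 4).
Finally 3A + 3B:
(37, 35) + (58, 4). λ = (4 - 35)/(58 - 37) ≡ 30/21 mod 61. 21⁻¹ ≡ 32 (mod 61) since 21·32 = 672 ≡ 1, so λ ≡ 45.
  x = λ² - 37 - 58 = 2025 - 95 ≡ 39; y = λ·(37 - 39) - 35 ≡ 58. → (39, 58)

(39, 58)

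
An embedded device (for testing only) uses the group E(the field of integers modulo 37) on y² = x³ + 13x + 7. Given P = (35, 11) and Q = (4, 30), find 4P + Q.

First 4P:
Double-and-add on 4 = (100)₂. Start with P = (35, 11) for the leading 1-bit.
double: tangent at (35, 11): λ = (3·35² + 13)/(2·11) ≡ 25/22. 22⁻¹ ≡ 32 (mod 37), so λ ≡ 25·32 ≡ 23.
  x = λ² - 35 - 35 = 529 - 70 ≡ 15; y = λ·(35 - 15) - 11 ≡ 5. → (15, 5)
double: tangent at (15, 5): λ = (3·15² + 13)/(2·5) ≡ 22/10. 10⁻¹ ≡ 26 (mod 37), so λ ≡ 22·26 ≡ 17.
  x = λ² - 15 - 15 = 289 - 30 ≡ 0; y = λ·(15 - 0) - 5 ≡ 28. → (0, 28)
4P = (0, 28).
Finally 4P + Q:
(0, 28) + (4, 30). λ = (30 - 28)/(4 - 0) ≡ 2/4 mod 37. 4⁻¹ ≡ 28 (mod 37) since 4·28 = 112 ≡ 1, so λ ≡ 19.
  x = λ² - 0 - 4 = 361 - 4 ≡ 24; y = λ·(0 - 24) - 28 ≡ 34. → (24, 34)

(24, 34)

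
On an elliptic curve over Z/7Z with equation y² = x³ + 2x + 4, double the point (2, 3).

(3, 4)

tangent at (2, 3): λ = (3·2² + 2)/(2·3) ≡ 0/6. 6⁻¹ ≡ 6 (mod 7), so λ ≡ 0·6 ≡ 0.
  x = λ² - 2 - 2 = 0 - 4 ≡ 3; y = λ·(2 - 3) - 3 ≡ 4. → (3, 4)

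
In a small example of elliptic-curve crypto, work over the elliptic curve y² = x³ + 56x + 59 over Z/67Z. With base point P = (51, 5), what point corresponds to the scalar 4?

Double-and-add on 4 = (100)₂. Start with P = (51, 5) for the leading 1-bit.
double: tangent at (51, 5): λ = (3·51² + 56)/(2·5) ≡ 20/10. 10⁻¹ ≡ 47 (mod 67) since 10·47 = 470 ≡ 1, so λ ≡ 20·47 ≡ 2.
  x = λ² - 51 - 51 = 4 - 102 ≡ 36; y = λ·(51 - 36) - 5 ≡ 25. → (36, 25)
double: tangent at (36, 25): λ = (3·36² + 56)/(2·25) ≡ 58/50. 50⁻¹ ≡ 63 (mod 67) since 50·63 = 3150 ≡ 1, so λ ≡ 58·63 ≡ 36.
  x = λ² - 36 - 36 = 1296 - 72 ≡ 18; y = λ·(36 - 18) - 25 ≡ 20. → (18, 20)

(18, 20)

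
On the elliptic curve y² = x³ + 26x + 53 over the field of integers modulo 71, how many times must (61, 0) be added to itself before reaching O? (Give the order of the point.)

2P: (61, 0) + (61, 0): same x and y₁ ≡ -y₂, so the sum is O.
2P = O, so the order is 2.

2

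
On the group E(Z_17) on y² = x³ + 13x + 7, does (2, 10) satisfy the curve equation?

no

y² = 10² ≡ 15; x³ + 13x + 7 = 41 ≡ 7 (mod 17). 15 ≠ 7.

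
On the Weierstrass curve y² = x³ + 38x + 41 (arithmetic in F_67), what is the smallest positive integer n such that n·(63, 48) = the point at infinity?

4

2P: tangent at (63, 48): λ = (3·63² + 38)/(2·48) ≡ 19/29. 29⁻¹ ≡ 37 (mod 67), so λ ≡ 19·37 ≡ 33.
  x = λ² - 63 - 63 = 1089 - 126 ≡ 25; y = λ·(63 - 25) - 48 ≡ 0. → (25, 0)
3P: (25, 0) + (63, 48). λ = (48 - 0)/(63 - 25) ≡ 48/38 mod 67. 38⁻¹ ≡ 30 (mod 67), so λ ≡ 33.
  x = λ² - 25 - 63 = 1089 - 88 ≡ 63; y = λ·(25 - 63) - 0 ≡ 19. → (63, 19)
4P: (63, 19) + (63, 48): same x and y₁ ≡ -y₂, so the sum is the point at infinity.
4P = the point at infinity, so the order is 4.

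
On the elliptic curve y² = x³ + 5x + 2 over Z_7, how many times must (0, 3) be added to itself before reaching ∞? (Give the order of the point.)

9

2P: tangent at (0, 3): λ = (3·0² + 5)/(2·3) ≡ 5/6. 6⁻¹ ≡ 6 (mod 7), so λ ≡ 5·6 ≡ 2.
  x = λ² - 0 - 0 = 4 - 0 ≡ 4; y = λ·(0 - 4) - 3 ≡ 3. → (4, 3)
3P: (4, 3) + (0, 3). λ = (3 - 3)/(0 - 4) ≡ 0/3 mod 7. 3⁻¹ ≡ 5 (mod 7), so λ ≡ 0.
  x = λ² - 4 - 0 = 0 - 4 ≡ 3; y = λ·(4 - 3) - 3 ≡ 4. → (3, 4)
4P: (3, 4) + (0, 3). λ = (3 - 4)/(0 - 3) ≡ 6/4 mod 7. 4⁻¹ ≡ 2 (mod 7), so λ ≡ 5.
  x = λ² - 3 - 0 = 25 - 3 ≡ 1; y = λ·(3 - 1) - 4 ≡ 6. → (1, 6)
5P: (1, 6) + (0, 3). λ = (3 - 6)/(0 - 1) ≡ 4/6 mod 7. 6⁻¹ ≡ 6 (mod 7), so λ ≡ 3.
  x = λ² - 1 - 0 = 9 - 1 ≡ 1; y = λ·(1 - 1) - 6 ≡ 1. → (1, 1)
6P: (1, 1) + (0, 3). λ = (3 - 1)/(0 - 1) ≡ 2/6 mod 7. 6⁻¹ ≡ 6 (mod 7), so λ ≡ 5.
  x = λ² - 1 - 0 = 25 - 1 ≡ 3; y = λ·(1 - 3) - 1 ≡ 3. → (3, 3)
7P: (3, 3) + (0, 3). λ = (3 - 3)/(0 - 3) ≡ 0/4 mod 7. 4⁻¹ ≡ 2 (mod 7) since 4·2 = 8 ≡ 1, so λ ≡ 0.
  x = λ² - 3 - 0 = 0 - 3 ≡ 4; y = λ·(3 - 4) - 3 ≡ 4. → (4, 4)
8P: (4, 4) + (0, 3). λ = (3 - 4)/(0 - 4) ≡ 6/3 mod 7. 3⁻¹ ≡ 5 (mod 7) since 3·5 = 15 ≡ 1, so λ ≡ 2.
  x = λ² - 4 - 0 = 4 - 4 ≡ 0; y = λ·(4 - 0) - 4 ≡ 4. → (0, 4)
9P: (0, 4) + (0, 3): same x and y₁ ≡ -y₂, so the sum is ∞.
9P = ∞, so the order is 9.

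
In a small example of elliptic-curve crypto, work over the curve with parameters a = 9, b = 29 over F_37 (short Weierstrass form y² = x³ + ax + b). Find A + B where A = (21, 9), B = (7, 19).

(21, 9) + (7, 19). λ = (19 - 9)/(7 - 21) ≡ 10/23 mod 37. 23⁻¹ ≡ 29 (mod 37) since 23·29 = 667 ≡ 1, so λ ≡ 31.
  x = λ² - 21 - 7 = 961 - 28 ≡ 8; y = λ·(21 - 8) - 9 ≡ 24. → (8, 24)

(8, 24)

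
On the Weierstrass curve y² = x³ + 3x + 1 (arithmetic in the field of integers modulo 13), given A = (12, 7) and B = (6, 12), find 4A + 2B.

(7, 12)

First 4A:
Double-and-add on 4 = (100)₂. Start with A = (12, 7) for the leading 1-bit.
double: tangent at (12, 7): λ = (3·12² + 3)/(2·7) ≡ 6/1. 1⁻¹ ≡ 1 (mod 13) since 1·1 = 1 ≡ 1, so λ ≡ 6·1 ≡ 6.
  x = λ² - 12 - 12 = 36 - 24 ≡ 12; y = λ·(12 - 12) - 7 ≡ 6. → (12, 6)
double: tangent at (12, 6): λ = (3·12² + 3)/(2·6) ≡ 6/12. 12⁻¹ ≡ 12 (mod 13), so λ ≡ 6·12 ≡ 7.
  x = λ² - 12 - 12 = 49 - 24 ≡ 12; y = λ·(12 - 12) - 6 ≡ 7. → (12, 7)
4A = (12, 7).
Next 2B:
Repeated addition: build up to 2B.
2B: tangent at (6, 12): λ = (3·6² + 3)/(2·12) ≡ 7/11. 11⁻¹ ≡ 6 (mod 13) since 11·6 = 66 ≡ 1, so λ ≡ 7·6 ≡ 3.
  x = λ² - 6 - 6 = 9 - 12 ≡ 10; y = λ·(6 - 10) - 12 ≡ 2. → (10, 2)
2B = (10, 2).
Finally 4A + 2B:
(12, 7) + (10, 2). λ = (2 - 7)/(10 - 12) ≡ 8/11 mod 13. 11⁻¹ ≡ 6 (mod 13), so λ ≡ 9.
  x = λ² - 12 - 10 = 81 - 22 ≡ 7; y = λ·(12 - 7) - 7 ≡ 12. → (7, 12)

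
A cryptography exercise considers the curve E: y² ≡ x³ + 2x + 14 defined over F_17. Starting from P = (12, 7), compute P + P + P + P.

(9, 8)

Repeated addition: build up to 4P.
2P: tangent at (12, 7): λ = (3·12² + 2)/(2·7) ≡ 9/14. 14⁻¹ ≡ 11 (mod 17), so λ ≡ 9·11 ≡ 14.
  x = λ² - 12 - 12 = 196 - 24 ≡ 2; y = λ·(12 - 2) - 7 ≡ 14. → (2, 14)
3P: (2, 14) + (12, 7). λ = (7 - 14)/(12 - 2) ≡ 10/10 mod 17. 10⁻¹ ≡ 12 (mod 17) since 10·12 = 120 ≡ 1, so λ ≡ 1.
  x = λ² - 2 - 12 = 1 - 14 ≡ 4; y = λ·(2 - 4) - 14 ≡ 1. → (4, 1)
4P: (4, 1) + (12, 7). λ = (7 - 1)/(12 - 4) ≡ 6/8 mod 17. 8⁻¹ ≡ 15 (mod 17), so λ ≡ 5.
  x = λ² - 4 - 12 = 25 - 16 ≡ 9; y = λ·(4 - 9) - 1 ≡ 8. → (9, 8)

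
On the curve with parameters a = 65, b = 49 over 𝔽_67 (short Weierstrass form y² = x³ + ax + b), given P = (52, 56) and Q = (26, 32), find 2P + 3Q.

First 2P:
Repeated addition: build up to 2P.
2P: tangent at (52, 56): λ = (3·52² + 65)/(2·56) ≡ 3/45. 45⁻¹ ≡ 3 (mod 67) since 45·3 = 135 ≡ 1, so λ ≡ 3·3 ≡ 9.
  x = λ² - 52 - 52 = 81 - 104 ≡ 44; y = λ·(52 - 44) - 56 ≡ 16. → (44, 16)
2P = (44, 16).
Next 3Q:
Repeated addition: build up to 3Q.
2Q: tangent at (26, 32): λ = (3·26² + 65)/(2·32) ≡ 16/64. 64⁻¹ ≡ 22 (mod 67), so λ ≡ 16·22 ≡ 17.
  x = λ² - 26 - 26 = 289 - 52 ≡ 36; y = λ·(26 - 36) - 32 ≡ 66. → (36, 66)
3Q: (36, 66) + (26, 32). λ = (32 - 66)/(26 - 36) ≡ 33/57 mod 67. 57⁻¹ ≡ 20 (mod 67) since 57·20 = 1140 ≡ 1, so λ ≡ 57.
  x = λ² - 36 - 26 = 3249 - 62 ≡ 38; y = λ·(36 - 38) - 66 ≡ 21. → (38, 21)
3Q = (38, 21).
Finally 2P + 3Q:
(44, 16) + (38, 21). λ = (21 - 16)/(38 - 44) ≡ 5/61 mod 67. 61⁻¹ ≡ 11 (mod 67) since 61·11 = 671 ≡ 1, so λ ≡ 55.
  x = λ² - 44 - 38 = 3025 - 82 ≡ 62; y = λ·(44 - 62) - 16 ≡ 66. → (62, 66)

(62, 66)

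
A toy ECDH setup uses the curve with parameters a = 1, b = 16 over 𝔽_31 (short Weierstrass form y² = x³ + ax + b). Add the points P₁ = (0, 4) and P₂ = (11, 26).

(0, 4) + (11, 26). λ = (26 - 4)/(11 - 0) ≡ 22/11 mod 31. 11⁻¹ ≡ 17 (mod 31), so λ ≡ 2.
  x = λ² - 0 - 11 = 4 - 11 ≡ 24; y = λ·(0 - 24) - 4 ≡ 10. → (24, 10)

(24, 10)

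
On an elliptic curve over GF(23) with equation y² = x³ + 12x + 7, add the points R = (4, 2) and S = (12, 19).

(4, 2) + (12, 19). λ = (19 - 2)/(12 - 4) ≡ 17/8 mod 23. 8⁻¹ ≡ 3 (mod 23) since 8·3 = 24 ≡ 1, so λ ≡ 5.
  x = λ² - 4 - 12 = 25 - 16 ≡ 9; y = λ·(4 - 9) - 2 ≡ 19. → (9, 19)

(9, 19)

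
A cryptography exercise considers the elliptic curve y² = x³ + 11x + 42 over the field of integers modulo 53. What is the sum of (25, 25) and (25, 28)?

O

The two points share x = 25 and their y-coordinates satisfy 25 + 28 ≡ 0 (mod 53), so they are inverses. Their sum is O.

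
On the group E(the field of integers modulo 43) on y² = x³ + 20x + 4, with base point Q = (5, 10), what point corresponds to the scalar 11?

(31, 10)

Repeated addition: build up to 11Q.
2Q: tangent at (5, 10): λ = (3·5² + 20)/(2·10) ≡ 9/20. 20⁻¹ ≡ 28 (mod 43), so λ ≡ 9·28 ≡ 37.
  x = λ² - 5 - 5 = 1369 - 10 ≡ 26; y = λ·(5 - 26) - 10 ≡ 30. → (26, 30)
3Q: (26, 30) + (5, 10). λ = (10 - 30)/(5 - 26) ≡ 23/22 mod 43. 22⁻¹ ≡ 2 (mod 43) since 22·2 = 44 ≡ 1, so λ ≡ 3.
  x = λ² - 26 - 5 = 9 - 31 ≡ 21; y = λ·(26 - 21) - 30 ≡ 28. → (21, 28)
4Q: (21, 28) + (5, 10). λ = (10 - 28)/(5 - 21) ≡ 25/27 mod 43. 27⁻¹ ≡ 8 (mod 43), so λ ≡ 28.
  x = λ² - 21 - 5 = 784 - 26 ≡ 27; y = λ·(21 - 27) - 28 ≡ 19. → (27, 19)
5Q: (27, 19) + (5, 10). λ = (10 - 19)/(5 - 27) ≡ 34/21 mod 43. 21⁻¹ ≡ 41 (mod 43) since 21·41 = 861 ≡ 1, so λ ≡ 18.
  x = λ² - 27 - 5 = 324 - 32 ≡ 34; y = λ·(27 - 34) - 19 ≡ 27. → (34, 27)
6Q: (34, 27) + (5, 10). λ = (10 - 27)/(5 - 34) ≡ 26/14 mod 43. 14⁻¹ ≡ 40 (mod 43), so λ ≡ 8.
  x = λ² - 34 - 5 = 64 - 39 ≡ 25; y = λ·(34 - 25) - 27 ≡ 2. → (25, 2)
7Q: (25, 2) + (5, 10). λ = (10 - 2)/(5 - 25) ≡ 8/23 mod 43. 23⁻¹ ≡ 15 (mod 43), so λ ≡ 34.
  x = λ² - 25 - 5 = 1156 - 30 ≡ 8; y = λ·(25 - 8) - 2 ≡ 17. → (8, 17)
8Q: (8, 17) + (5, 10). λ = (10 - 17)/(5 - 8) ≡ 36/40 mod 43. 40⁻¹ ≡ 14 (mod 43), so λ ≡ 31.
  x = λ² - 8 - 5 = 961 - 13 ≡ 2; y = λ·(8 - 2) - 17 ≡ 40. → (2, 40)
9Q: (2, 40) + (5, 10). λ = (10 - 40)/(5 - 2) ≡ 13/3 mod 43. 3⁻¹ ≡ 29 (mod 43), so λ ≡ 33.
  x = λ² - 2 - 5 = 1089 - 7 ≡ 7; y = λ·(2 - 7) - 40 ≡ 10. → (7, 10)
10Q: (7, 10) + (5, 10). λ = (10 - 10)/(5 - 7) ≡ 0/41 mod 43. 41⁻¹ ≡ 21 (mod 43) since 41·21 = 861 ≡ 1, so λ ≡ 0.
  x = λ² - 7 - 5 = 0 - 12 ≡ 31; y = λ·(7 - 31) - 10 ≡ 33. → (31, 33)
11Q: (31, 33) + (5, 10). λ = (10 - 33)/(5 - 31) ≡ 20/17 mod 43. 17⁻¹ ≡ 38 (mod 43), so λ ≡ 29.
  x = λ² - 31 - 5 = 841 - 36 ≡ 31; y = λ·(31 - 31) - 33 ≡ 10. → (31, 10)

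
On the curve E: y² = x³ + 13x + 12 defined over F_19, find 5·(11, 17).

Write Q = (11, 17).
Double-and-add on 5 = (101)₂. Start with Q = (11, 17) for the leading 1-bit.
double: tangent at (11, 17): λ = (3·11² + 13)/(2·17) ≡ 15/15. 15⁻¹ ≡ 14 (mod 19) since 15·14 = 210 ≡ 1, so λ ≡ 15·14 ≡ 1.
  x = λ² - 11 - 11 = 1 - 22 ≡ 17; y = λ·(11 - 17) - 17 ≡ 15. → (17, 15)
double: tangent at (17, 15): λ = (3·17² + 13)/(2·15) ≡ 6/11. 11⁻¹ ≡ 7 (mod 19) since 11·7 = 77 ≡ 1, so λ ≡ 6·7 ≡ 4.
  x = λ² - 17 - 17 = 16 - 34 ≡ 1; y = λ·(17 - 1) - 15 ≡ 11. → (1, 11)
add Q: (1, 11) + (11, 17). λ = (17 - 11)/(11 - 1) ≡ 6/10 mod 19. 10⁻¹ ≡ 2 (mod 19), so λ ≡ 12.
  x = λ² - 1 - 11 = 144 - 12 ≡ 18; y = λ·(1 - 18) - 11 ≡ 13. → (18, 13)

(18, 13)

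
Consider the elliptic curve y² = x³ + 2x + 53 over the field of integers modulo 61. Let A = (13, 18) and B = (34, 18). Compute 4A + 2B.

First 4A:
Double-and-add on 4 = (100)₂. Start with A = (13, 18) for the leading 1-bit.
double: tangent at (13, 18): λ = (3·13² + 2)/(2·18) ≡ 21/36. 36⁻¹ ≡ 39 (mod 61), so λ ≡ 21·39 ≡ 26.
  x = λ² - 13 - 13 = 676 - 26 ≡ 40; y = λ·(13 - 40) - 18 ≡ 12. → (40, 12)
double: tangent at (40, 12): λ = (3·40² + 2)/(2·12) ≡ 44/24. 24⁻¹ ≡ 28 (mod 61) since 24·28 = 672 ≡ 1, so λ ≡ 44·28 ≡ 12.
  x = λ² - 40 - 40 = 144 - 80 ≡ 3; y = λ·(40 - 3) - 12 ≡ 5. → (3, 5)
4A = (3, 5).
Next 2B:
Repeated addition: build up to 2B.
2B: tangent at (34, 18): λ = (3·34² + 2)/(2·18) ≡ 54/36. 36⁻¹ ≡ 39 (mod 61), so λ ≡ 54·39 ≡ 32.
  x = λ² - 34 - 34 = 1024 - 68 ≡ 41; y = λ·(34 - 41) - 18 ≡ 2. → (41, 2)
2B = (41, 2).
Finally 4A + 2B:
(3, 5) + (41, 2). λ = (2 - 5)/(41 - 3) ≡ 58/38 mod 61. 38⁻¹ ≡ 53 (mod 61), so λ ≡ 24.
  x = λ² - 3 - 41 = 576 - 44 ≡ 44; y = λ·(3 - 44) - 5 ≡ 48. → (44, 48)

(44, 48)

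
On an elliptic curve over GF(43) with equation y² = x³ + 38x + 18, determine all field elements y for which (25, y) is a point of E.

x³ + 38x + 18 = 16593 ≡ 38 (mod 43).
Square roots of 38 mod 43: 9 and 34 (since 9² = 81 ≡ 38).

9, 34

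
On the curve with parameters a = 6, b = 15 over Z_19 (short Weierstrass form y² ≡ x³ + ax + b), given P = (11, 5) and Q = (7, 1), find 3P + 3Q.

First 3P:
Repeated addition: build up to 3P.
2P: tangent at (11, 5): λ = (3·11² + 6)/(2·5) ≡ 8/10. 10⁻¹ ≡ 2 (mod 19) since 10·2 = 20 ≡ 1, so λ ≡ 8·2 ≡ 16.
  x = λ² - 11 - 11 = 256 - 22 ≡ 6; y = λ·(11 - 6) - 5 ≡ 18. → (6, 18)
3P: (6, 18) + (11, 5). λ = (5 - 18)/(11 - 6) ≡ 6/5 mod 19. 5⁻¹ ≡ 4 (mod 19), so λ ≡ 5.
  x = λ² - 6 - 11 = 25 - 17 ≡ 8; y = λ·(6 - 8) - 18 ≡ 10. → (8, 10)
3P = (8, 10).
Next 3Q:
Repeated addition: build up to 3Q.
2Q: tangent at (7, 1): λ = (3·7² + 6)/(2·1) ≡ 1/2. 2⁻¹ ≡ 10 (mod 19), so λ ≡ 1·10 ≡ 10.
  x = λ² - 7 - 7 = 100 - 14 ≡ 10; y = λ·(7 - 10) - 1 ≡ 7. → (10, 7)
3Q: (10, 7) + (7, 1). λ = (1 - 7)/(7 - 10) ≡ 13/16 mod 19. 16⁻¹ ≡ 6 (mod 19), so λ ≡ 2.
  x = λ² - 10 - 7 = 4 - 17 ≡ 6; y = λ·(10 - 6) - 7 ≡ 1. → (6, 1)
3Q = (6, 1).
Finally 3P + 3Q:
(8, 10) + (6, 1). λ = (1 - 10)/(6 - 8) ≡ 10/17 mod 19. 17⁻¹ ≡ 9 (mod 19), so λ ≡ 14.
  x = λ² - 8 - 6 = 196 - 14 ≡ 11; y = λ·(8 - 11) - 10 ≡ 5. → (11, 5)

(11, 5)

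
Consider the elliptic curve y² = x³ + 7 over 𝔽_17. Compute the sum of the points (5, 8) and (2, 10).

(5, 8) + (2, 10). λ = (10 - 8)/(2 - 5) ≡ 2/14 mod 17. 14⁻¹ ≡ 11 (mod 17), so λ ≡ 5.
  x = λ² - 5 - 2 = 25 - 7 ≡ 1; y = λ·(5 - 1) - 8 ≡ 12. → (1, 12)

(1, 12)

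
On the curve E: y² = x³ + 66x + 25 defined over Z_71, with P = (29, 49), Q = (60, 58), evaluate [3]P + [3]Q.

First 3P:
Repeated addition: build up to 3P.
2P: tangent at (29, 49): λ = (3·29² + 66)/(2·49) ≡ 33/27. 27⁻¹ ≡ 50 (mod 71), so λ ≡ 33·50 ≡ 17.
  x = λ² - 29 - 29 = 289 - 58 ≡ 18; y = λ·(29 - 18) - 49 ≡ 67. → (18, 67)
3P: (18, 67) + (29, 49). λ = (49 - 67)/(29 - 18) ≡ 53/11 mod 71. 11⁻¹ ≡ 13 (mod 71), so λ ≡ 50.
  x = λ² - 18 - 29 = 2500 - 47 ≡ 39; y = λ·(18 - 39) - 67 ≡ 19. → (39, 19)
3P = (39, 19).
Next 3Q:
Repeated addition: build up to 3Q.
2Q: tangent at (60, 58): λ = (3·60² + 66)/(2·58) ≡ 3/45. 45⁻¹ ≡ 30 (mod 71) since 45·30 = 1350 ≡ 1, so λ ≡ 3·30 ≡ 19.
  x = λ² - 60 - 60 = 361 - 120 ≡ 28; y = λ·(60 - 28) - 58 ≡ 53. → (28, 53)
3Q: (28, 53) + (60, 58). λ = (58 - 53)/(60 - 28) ≡ 5/32 mod 71. 32⁻¹ ≡ 20 (mod 71) since 32·20 = 640 ≡ 1, so λ ≡ 29.
  x = λ² - 28 - 60 = 841 - 88 ≡ 43; y = λ·(28 - 43) - 53 ≡ 9. → (43, 9)
3Q = (43, 9).
Finally 3P + 3Q:
(39, 19) + (43, 9). λ = (9 - 19)/(43 - 39) ≡ 61/4 mod 71. 4⁻¹ ≡ 18 (mod 71), so λ ≡ 33.
  x = λ² - 39 - 43 = 1089 - 82 ≡ 13; y = λ·(39 - 13) - 19 ≡ 58. → (13, 58)

(13, 58)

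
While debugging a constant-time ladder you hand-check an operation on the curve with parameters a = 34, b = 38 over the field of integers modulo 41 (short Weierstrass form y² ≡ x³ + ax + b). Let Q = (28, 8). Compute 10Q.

(16, 2)

Repeated addition: build up to 10Q.
2Q: tangent at (28, 8): λ = (3·28² + 34)/(2·8) ≡ 8/16. 16⁻¹ ≡ 18 (mod 41), so λ ≡ 8·18 ≡ 21.
  x = λ² - 28 - 28 = 441 - 56 ≡ 16; y = λ·(28 - 16) - 8 ≡ 39. → (16, 39)
3Q: (16, 39) + (28, 8). λ = (8 - 39)/(28 - 16) ≡ 10/12 mod 41. 12⁻¹ ≡ 24 (mod 41) since 12·24 = 288 ≡ 1, so λ ≡ 35.
  x = λ² - 16 - 28 = 1225 - 44 ≡ 33; y = λ·(16 - 33) - 39 ≡ 22. → (33, 22)
4Q: (33, 22) + (28, 8). λ = (8 - 22)/(28 - 33) ≡ 27/36 mod 41. 36⁻¹ ≡ 8 (mod 41), so λ ≡ 11.
  x = λ² - 33 - 28 = 121 - 61 ≡ 19; y = λ·(33 - 19) - 22 ≡ 9. → (19, 9)
5Q: (19, 9) + (28, 8). λ = (8 - 9)/(28 - 19) ≡ 40/9 mod 41. 9⁻¹ ≡ 32 (mod 41), so λ ≡ 9.
  x = λ² - 19 - 28 = 81 - 47 ≡ 34; y = λ·(19 - 34) - 9 ≡ 20. → (34, 20)
6Q: (34, 20) + (28, 8). λ = (8 - 20)/(28 - 34) ≡ 29/35 mod 41. 35⁻¹ ≡ 34 (mod 41), so λ ≡ 2.
  x = λ² - 34 - 28 = 4 - 62 ≡ 24; y = λ·(34 - 24) - 20 ≡ 0. → (24, 0)
7Q: (24, 0) + (28, 8). λ = (8 - 0)/(28 - 24) ≡ 8/4 mod 41. 4⁻¹ ≡ 31 (mod 41) since 4·31 = 124 ≡ 1, so λ ≡ 2.
  x = λ² - 24 - 28 = 4 - 52 ≡ 34; y = λ·(24 - 34) - 0 ≡ 21. → (34, 21)
8Q: (34, 21) + (28, 8). λ = (8 - 21)/(28 - 34) ≡ 28/35 mod 41. 35⁻¹ ≡ 34 (mod 41), so λ ≡ 9.
  x = λ² - 34 - 28 = 81 - 62 ≡ 19; y = λ·(34 - 19) - 21 ≡ 32. → (19, 32)
9Q: (19, 32) + (28, 8). λ = (8 - 32)/(28 - 19) ≡ 17/9 mod 41. 9⁻¹ ≡ 32 (mod 41) since 9·32 = 288 ≡ 1, so λ ≡ 11.
  x = λ² - 19 - 28 = 121 - 47 ≡ 33; y = λ·(19 - 33) - 32 ≡ 19. → (33, 19)
10Q: (33, 19) + (28, 8). λ = (8 - 19)/(28 - 33) ≡ 30/36 mod 41. 36⁻¹ ≡ 8 (mod 41) since 36·8 = 288 ≡ 1, so λ ≡ 35.
  x = λ² - 33 - 28 = 1225 - 61 ≡ 16; y = λ·(33 - 16) - 19 ≡ 2. → (16, 2)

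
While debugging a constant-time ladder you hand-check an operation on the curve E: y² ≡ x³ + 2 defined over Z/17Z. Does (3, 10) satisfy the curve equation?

no

y² = 10² ≡ 15; x³ + 0x + 2 = 29 ≡ 12 (mod 17). 15 ≠ 12.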